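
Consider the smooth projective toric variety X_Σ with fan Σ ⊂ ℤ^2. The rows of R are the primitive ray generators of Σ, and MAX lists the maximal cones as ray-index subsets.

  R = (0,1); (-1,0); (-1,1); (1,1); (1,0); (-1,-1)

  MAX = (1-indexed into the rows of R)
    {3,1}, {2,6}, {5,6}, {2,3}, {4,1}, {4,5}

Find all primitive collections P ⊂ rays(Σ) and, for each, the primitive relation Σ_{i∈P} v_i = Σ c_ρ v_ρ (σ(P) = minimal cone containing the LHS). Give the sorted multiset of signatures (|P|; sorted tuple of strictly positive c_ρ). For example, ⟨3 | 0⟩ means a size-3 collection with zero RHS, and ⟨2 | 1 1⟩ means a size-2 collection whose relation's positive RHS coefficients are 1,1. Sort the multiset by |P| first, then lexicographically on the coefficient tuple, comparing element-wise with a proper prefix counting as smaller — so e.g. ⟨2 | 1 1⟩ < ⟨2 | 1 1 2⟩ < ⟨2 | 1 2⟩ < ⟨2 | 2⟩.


9 minimal non-faces of Δ(Σ) (on 6 rays):

  P={2,5}:  v_{2} + v_{5} = 0 — sig = ⟨2 | 0⟩
  P={4,6}:  v_{4} + v_{6} = 0 — sig = ⟨2 | 0⟩
  P={1,2}:  v_{1} + v_{2} = v_{3} — sig = ⟨2 | 1⟩
  P={1,5}:  v_{1} + v_{5} = v_{4} — sig = ⟨2 | 1⟩
  P={1,6}:  v_{1} + v_{6} = v_{2} — sig = ⟨2 | 1⟩
  P={2,4}:  v_{2} + v_{4} = v_{1} — sig = ⟨2 | 1⟩
  P={3,5}:  v_{3} + v_{5} = v_{1} — sig = ⟨2 | 1⟩
  P={3,4}:  v_{3} + v_{4} = 2·v_{1} — sig = ⟨2 | 2⟩
  P={3,6}:  v_{3} + v_{6} = 2·v_{2} — sig = ⟨2 | 2⟩

Hence PRS(X_Σ) =
[⟨2 | 0⟩, ⟨2 | 0⟩, ⟨2 | 1⟩, ⟨2 | 1⟩, ⟨2 | 1⟩, ⟨2 | 1⟩, ⟨2 | 1⟩, ⟨2 | 2⟩, ⟨2 | 2⟩]


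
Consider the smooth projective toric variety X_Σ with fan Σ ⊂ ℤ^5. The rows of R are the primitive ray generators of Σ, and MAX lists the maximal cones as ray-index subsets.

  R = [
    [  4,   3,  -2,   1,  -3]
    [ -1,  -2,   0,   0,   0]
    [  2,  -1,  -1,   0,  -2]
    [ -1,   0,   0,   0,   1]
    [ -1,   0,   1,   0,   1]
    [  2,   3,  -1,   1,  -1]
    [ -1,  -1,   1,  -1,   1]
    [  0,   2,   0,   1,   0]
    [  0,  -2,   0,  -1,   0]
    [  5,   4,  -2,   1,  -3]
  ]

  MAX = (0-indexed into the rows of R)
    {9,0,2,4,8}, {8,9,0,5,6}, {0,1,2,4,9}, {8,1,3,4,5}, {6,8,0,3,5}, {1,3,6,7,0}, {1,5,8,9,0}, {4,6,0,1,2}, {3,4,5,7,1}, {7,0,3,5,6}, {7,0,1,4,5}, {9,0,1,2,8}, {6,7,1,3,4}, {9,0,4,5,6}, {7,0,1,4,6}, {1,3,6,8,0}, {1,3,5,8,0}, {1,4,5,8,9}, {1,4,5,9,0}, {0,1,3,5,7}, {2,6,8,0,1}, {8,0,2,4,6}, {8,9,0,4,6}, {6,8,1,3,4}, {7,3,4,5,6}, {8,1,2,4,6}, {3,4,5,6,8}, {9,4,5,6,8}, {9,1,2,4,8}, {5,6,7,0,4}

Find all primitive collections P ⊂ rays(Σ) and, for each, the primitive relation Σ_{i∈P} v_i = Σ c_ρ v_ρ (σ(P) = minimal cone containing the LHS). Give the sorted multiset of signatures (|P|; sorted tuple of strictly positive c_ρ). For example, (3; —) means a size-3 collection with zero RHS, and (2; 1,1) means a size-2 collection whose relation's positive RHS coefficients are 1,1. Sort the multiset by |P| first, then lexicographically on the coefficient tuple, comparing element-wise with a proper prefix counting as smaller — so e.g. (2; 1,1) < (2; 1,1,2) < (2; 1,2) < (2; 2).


12 collections generate NE(X_Σ); each relation:

  • {7,8}:  v_{7} + v_{8} = 0  →  sig = (2; —)
  • {2,5}:  v_{2} + v_{5} = v_{1} + v_{9}  →  sig = (2; 1,1)
  • {2,3}:  v_{2} + v_{3} = v_{1} + v_{5} + v_{8}  →  sig = (2; 1,1,1)
  • {2,7}:  v_{2} + v_{7} = v_{0} + v_{1} + v_{4}  →  sig = (2; 1,1,1)
  • {7,9}:  v_{7} + v_{9} = v_{0} + v_{4} + v_{5}  →  sig = (2; 1,1,1)
  • {3,9}:  v_{3} + v_{9} = 2·v_{5} + v_{8}  →  sig = (2; 1,2)
  • {1,5,6}:  v_{1} + v_{5} + v_{6} = 0  →  sig = (3; —)
  • {0,3,4}:  v_{0} + v_{3} + v_{4} = v_{5}  →  sig = (3; 1)
  • {1,6,9}:  v_{1} + v_{6} + v_{9} = v_{0} + v_{4} + v_{8}  →  sig = (3; 1,1,1)
  • {2,6,9}:  v_{2} + v_{6} + v_{9} = 2·v_{0} + 2·v_{4} + 2·v_{8}  →  sig = (3; 2,2,2)
  • {0,1,4,8}:  v_{0} + v_{1} + v_{4} + v_{8} = v_{2}  →  sig = (4; 1)
  • {0,4,5,8}:  v_{0} + v_{4} + v_{5} + v_{8} = v_{9}  →  sig = (4; 1)

Signatures (|P|; sorted positive RHS coefficients), sorted:
    (2; —)
    (2; 1,1)
    (2; 1,1,1)
    (2; 1,1,1)
    (2; 1,1,1)
    (2; 1,2)
    (3; —)
    (3; 1)
    (3; 1,1,1)
    (3; 2,2,2)
    (4; 1)
    (4; 1)


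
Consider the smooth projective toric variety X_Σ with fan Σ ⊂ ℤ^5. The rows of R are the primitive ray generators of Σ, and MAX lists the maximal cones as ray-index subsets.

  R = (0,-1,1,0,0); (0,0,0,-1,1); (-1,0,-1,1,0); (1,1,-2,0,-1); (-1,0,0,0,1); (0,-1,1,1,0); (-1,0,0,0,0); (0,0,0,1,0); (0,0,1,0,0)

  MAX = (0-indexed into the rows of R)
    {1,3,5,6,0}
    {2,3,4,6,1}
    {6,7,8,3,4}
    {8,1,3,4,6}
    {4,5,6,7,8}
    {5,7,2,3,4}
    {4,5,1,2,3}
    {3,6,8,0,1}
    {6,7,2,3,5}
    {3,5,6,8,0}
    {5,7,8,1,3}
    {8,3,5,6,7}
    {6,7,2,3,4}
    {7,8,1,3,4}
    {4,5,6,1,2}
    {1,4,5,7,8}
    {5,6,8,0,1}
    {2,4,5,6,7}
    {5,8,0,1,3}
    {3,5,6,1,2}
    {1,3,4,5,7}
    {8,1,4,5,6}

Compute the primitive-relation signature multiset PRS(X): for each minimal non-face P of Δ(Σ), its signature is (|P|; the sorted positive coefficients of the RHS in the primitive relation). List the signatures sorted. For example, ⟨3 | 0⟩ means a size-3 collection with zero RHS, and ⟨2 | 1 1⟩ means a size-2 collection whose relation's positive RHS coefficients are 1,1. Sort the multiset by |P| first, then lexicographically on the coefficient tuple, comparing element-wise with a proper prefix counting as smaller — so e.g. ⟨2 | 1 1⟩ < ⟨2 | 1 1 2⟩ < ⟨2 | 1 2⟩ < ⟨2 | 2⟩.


Δ(Σ) — 9 vertices, 9 min non-faces:

  {0,7}:  v_{0} + v_{7} = v_{5}  →  sig = ⟨2 | 1⟩
  {2,8}:  v_{2} + v_{8} = v_{6} + v_{7}  →  sig = ⟨2 | 1 1⟩
  {0,4}:  v_{0} + v_{4} = v_{1} + v_{5} + v_{6}  →  sig = ⟨2 | 1 1 1⟩
  {0,2}:  v_{0} + v_{2} = v_{1} + v_{3} + 2·v_{5} + 2·v_{6}  →  sig = ⟨2 | 1 1 2 2⟩
  {1,6,7}:  v_{1} + v_{6} + v_{7} = v_{4}  →  sig = ⟨3 | 1⟩
  {1,2,7}:  v_{1} + v_{2} + v_{7} = v_{3} + 2·v_{4} + v_{5}  →  sig = ⟨3 | 1 1 2⟩
  {3,4,5,6}:  v_{3} + v_{4} + v_{5} + v_{6} = v_{2}  →  sig = ⟨4 | 1⟩
  {3,4,5,8}:  v_{3} + v_{4} + v_{5} + v_{8} = v_{7}  →  sig = ⟨4 | 1⟩
  {1,3,5,6,8}:  v_{1} + v_{3} + v_{5} + v_{6} + v_{8} = 0  →  sig = ⟨5 | 0⟩

Signatures (|P|; sorted positive RHS coefficients), sorted:
    |P|=2: 4 collections, coeffs (1), (1,1), (1,1,1), (1,1,2,2)
    |P|=3: 2 collections, coeffs (1), (1,1,2)
    |P|=4: 2 collections, coeffs (1), (1)
    |P|=5: 1 collection, coeffs ()


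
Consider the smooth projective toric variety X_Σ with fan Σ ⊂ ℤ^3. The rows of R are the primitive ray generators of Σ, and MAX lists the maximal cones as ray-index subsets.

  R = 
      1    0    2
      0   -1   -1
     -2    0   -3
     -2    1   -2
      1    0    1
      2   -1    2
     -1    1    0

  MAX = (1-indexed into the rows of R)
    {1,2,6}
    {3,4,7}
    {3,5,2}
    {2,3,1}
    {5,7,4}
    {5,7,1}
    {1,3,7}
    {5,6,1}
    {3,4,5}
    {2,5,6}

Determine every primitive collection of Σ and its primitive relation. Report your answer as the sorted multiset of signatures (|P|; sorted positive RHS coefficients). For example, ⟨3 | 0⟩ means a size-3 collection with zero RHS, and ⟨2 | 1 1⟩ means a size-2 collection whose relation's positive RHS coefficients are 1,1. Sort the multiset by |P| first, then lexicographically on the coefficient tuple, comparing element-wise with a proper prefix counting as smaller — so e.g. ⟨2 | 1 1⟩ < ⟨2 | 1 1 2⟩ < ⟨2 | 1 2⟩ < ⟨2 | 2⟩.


9 minimal non-faces of Δ(Σ) (on 7 rays):

  • {4,6}:  v_{4} + v_{6} = 0 ; sig = ⟨2 | 0⟩
  • {1,4}:  v_{1} + v_{4} = v_{7} ; sig = ⟨2 | 1⟩
  • {2,4}:  v_{2} + v_{4} = v_{3} ; sig = ⟨2 | 1⟩
  • {3,6}:  v_{3} + v_{6} = v_{2} ; sig = ⟨2 | 1⟩
  • {6,7}:  v_{6} + v_{7} = v_{1} ; sig = ⟨2 | 1⟩
  • {2,7}:  v_{2} + v_{7} = v_{1} + v_{3} ; sig = ⟨2 | 1 1⟩
  • {1,3,5}:  v_{1} + v_{3} + v_{5} = 0 ; sig = ⟨3 | 0⟩
  • {1,2,5}:  v_{1} + v_{2} + v_{5} = v_{6} ; sig = ⟨3 | 1⟩
  • {3,5,7}:  v_{3} + v_{5} + v_{7} = v_{4} ; sig = ⟨3 | 1⟩

Signatures (|P|; sorted positive RHS coefficients), sorted:
{ ⟨2 | 0⟩,  ⟨2 | 1⟩ ×4,  ⟨2 | 1 1⟩,  ⟨3 | 0⟩,  ⟨3 | 1⟩ ×2 }


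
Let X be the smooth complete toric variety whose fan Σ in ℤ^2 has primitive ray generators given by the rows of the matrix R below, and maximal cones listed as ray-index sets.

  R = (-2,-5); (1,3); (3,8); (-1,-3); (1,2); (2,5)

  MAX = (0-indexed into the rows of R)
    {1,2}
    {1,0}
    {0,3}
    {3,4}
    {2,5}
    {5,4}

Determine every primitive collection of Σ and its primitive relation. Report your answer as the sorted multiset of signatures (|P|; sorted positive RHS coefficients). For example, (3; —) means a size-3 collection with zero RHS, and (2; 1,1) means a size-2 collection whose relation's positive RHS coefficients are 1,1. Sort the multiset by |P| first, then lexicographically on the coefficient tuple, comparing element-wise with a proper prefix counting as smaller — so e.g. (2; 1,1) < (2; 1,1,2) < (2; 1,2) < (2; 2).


The 9 primitive collections of Σ (r=6, n=2):

  • {0,5}:  v_{0} + v_{5} = 0  so sig = (2; —)
  • {1,3}:  v_{1} + v_{3} = 0  so sig = (2; —)
  • {0,2}:  v_{0} + v_{2} = v_{1}  so sig = (2; 1)
  • {0,4}:  v_{0} + v_{4} = v_{3}  so sig = (2; 1)
  • {1,4}:  v_{1} + v_{4} = v_{5}  so sig = (2; 1)
  • {1,5}:  v_{1} + v_{5} = v_{2}  so sig = (2; 1)
  • {2,3}:  v_{2} + v_{3} = v_{5}  so sig = (2; 1)
  • {3,5}:  v_{3} + v_{5} = v_{4}  so sig = (2; 1)
  • {2,4}:  v_{2} + v_{4} = 2·v_{5}  so sig = (2; 2)

so the primitive-relation signature multiset is
    |P|=2: 9 collections, coeffs (), (), (1), (1), (1), (1), (1), (1), (2)


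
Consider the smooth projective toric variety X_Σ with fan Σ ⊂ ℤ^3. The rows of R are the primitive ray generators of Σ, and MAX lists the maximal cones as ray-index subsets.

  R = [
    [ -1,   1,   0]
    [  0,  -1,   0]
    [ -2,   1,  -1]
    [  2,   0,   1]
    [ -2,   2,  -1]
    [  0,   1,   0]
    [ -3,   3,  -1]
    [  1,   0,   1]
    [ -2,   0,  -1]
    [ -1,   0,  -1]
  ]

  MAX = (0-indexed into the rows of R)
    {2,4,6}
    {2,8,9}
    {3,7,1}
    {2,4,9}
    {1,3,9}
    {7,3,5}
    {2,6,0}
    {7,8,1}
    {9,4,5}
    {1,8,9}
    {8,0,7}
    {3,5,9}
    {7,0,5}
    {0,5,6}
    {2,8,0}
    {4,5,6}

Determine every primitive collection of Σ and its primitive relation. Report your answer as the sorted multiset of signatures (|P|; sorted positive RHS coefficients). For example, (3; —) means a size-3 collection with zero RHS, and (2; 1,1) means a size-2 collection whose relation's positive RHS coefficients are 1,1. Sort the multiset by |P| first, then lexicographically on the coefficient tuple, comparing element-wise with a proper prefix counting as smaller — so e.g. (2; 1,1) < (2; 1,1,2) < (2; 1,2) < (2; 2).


Δ(Σ) — 10 vertices, 21 min non-faces:

  P={1,5}:  v_{1} + v_{5} = 0  so sig = (2; —)
  P={3,8}:  v_{3} + v_{8} = 0  so sig = (2; —)
  P={7,9}:  v_{7} + v_{9} = 0  so sig = (2; —)
  P={0,4}:  v_{0} + v_{4} = v_{6}  so sig = (2; 1)
  P={0,9}:  v_{0} + v_{9} = v_{2}  so sig = (2; 1)
  P={1,2}:  v_{1} + v_{2} = v_{8}  so sig = (2; 1)
  P={1,4}:  v_{1} + v_{4} = v_{2}  so sig = (2; 1)
  P={2,3}:  v_{2} + v_{3} = v_{5}  so sig = (2; 1)
  P={2,5}:  v_{2} + v_{5} = v_{4}  so sig = (2; 1)
  P={2,7}:  v_{2} + v_{7} = v_{0}  so sig = (2; 1)
  P={5,8}:  v_{5} + v_{8} = v_{2}  so sig = (2; 1)
  P={0,1}:  v_{0} + v_{1} = v_{7} + v_{8}  so sig = (2; 1,1)
  P={0,3}:  v_{0} + v_{3} = v_{5} + v_{7}  so sig = (2; 1,1)
  P={1,6}:  v_{1} + v_{6} = v_{0} + v_{2}  so sig = (2; 1,1)
  P={4,7}:  v_{4} + v_{7} = v_{0} + v_{5}  so sig = (2; 1,1)
  P={6,9}:  v_{6} + v_{9} = v_{2} + v_{4}  so sig = (2; 1,1)
  P={3,6}:  v_{3} + v_{6} = v_{0} + 2·v_{5}  so sig = (2; 1,2)
  P={6,7}:  v_{6} + v_{7} = 2·v_{0} + v_{5}  so sig = (2; 1,2)
  P={6,8}:  v_{6} + v_{8} = v_{0} + 2·v_{2}  so sig = (2; 1,2)
  P={3,4}:  v_{3} + v_{4} = 2·v_{5}  so sig = (2; 2)
  P={4,8}:  v_{4} + v_{8} = 2·v_{2}  so sig = (2; 2)

Sorted signature multiset PRS(X):
    |P|=2: 21 collections, coeffs (), (), (), (1), (1), (1), (1), (1), (1), (1), (1), (1,1), (1,1), (1,1), (1,1), (1,1), (1,2), (1,2), (1,2), (2), (2)


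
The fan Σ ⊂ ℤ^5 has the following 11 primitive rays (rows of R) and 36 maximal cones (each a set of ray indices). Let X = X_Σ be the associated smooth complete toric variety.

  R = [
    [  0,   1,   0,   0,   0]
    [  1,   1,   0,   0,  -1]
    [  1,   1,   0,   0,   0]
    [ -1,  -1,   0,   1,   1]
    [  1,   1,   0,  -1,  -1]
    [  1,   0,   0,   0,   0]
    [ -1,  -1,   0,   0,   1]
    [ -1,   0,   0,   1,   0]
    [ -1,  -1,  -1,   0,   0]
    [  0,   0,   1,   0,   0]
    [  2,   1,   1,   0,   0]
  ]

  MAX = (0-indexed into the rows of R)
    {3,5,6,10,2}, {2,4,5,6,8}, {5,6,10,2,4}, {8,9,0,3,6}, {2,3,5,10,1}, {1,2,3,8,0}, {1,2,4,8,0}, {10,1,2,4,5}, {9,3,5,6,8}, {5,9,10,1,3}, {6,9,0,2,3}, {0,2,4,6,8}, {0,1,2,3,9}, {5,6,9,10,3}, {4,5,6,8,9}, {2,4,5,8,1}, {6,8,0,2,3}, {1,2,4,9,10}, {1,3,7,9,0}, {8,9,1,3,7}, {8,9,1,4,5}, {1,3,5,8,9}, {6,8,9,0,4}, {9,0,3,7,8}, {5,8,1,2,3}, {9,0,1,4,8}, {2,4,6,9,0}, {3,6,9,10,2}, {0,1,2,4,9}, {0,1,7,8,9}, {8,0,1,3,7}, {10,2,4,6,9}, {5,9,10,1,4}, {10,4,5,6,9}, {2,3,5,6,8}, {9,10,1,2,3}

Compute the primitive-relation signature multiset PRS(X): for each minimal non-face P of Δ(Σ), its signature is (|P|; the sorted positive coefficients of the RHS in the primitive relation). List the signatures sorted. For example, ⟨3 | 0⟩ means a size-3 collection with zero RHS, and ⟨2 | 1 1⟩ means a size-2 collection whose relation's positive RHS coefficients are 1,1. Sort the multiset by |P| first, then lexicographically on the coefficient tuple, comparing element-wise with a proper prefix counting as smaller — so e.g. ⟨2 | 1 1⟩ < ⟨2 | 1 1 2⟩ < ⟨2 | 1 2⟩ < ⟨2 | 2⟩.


13 minimal non-faces of Δ(Σ) (on 11 rays):

  P = {1,6}:  v_{1} + v_{6} = 0  ⇒ sig = ⟨2 | 0⟩
  P = {3,4}:  v_{3} + v_{4} = 0  ⇒ sig = ⟨2 | 0⟩
  P = {0,5}:  v_{0} + v_{5} = v_{2}  ⇒ sig = ⟨2 | 1⟩
  P = {8,10}:  v_{8} + v_{10} = v_{5}  ⇒ sig = ⟨2 | 1⟩
  P = {5,7}:  v_{5} + v_{7} = v_{1} + v_{3}  ⇒ sig = ⟨2 | 1 1⟩
  P = {2,7}:  v_{2} + v_{7} = v_{0} + v_{1} + v_{3}  ⇒ sig = ⟨2 | 1 1 1⟩
  P = {4,7}:  v_{4} + v_{7} = v_{0} + v_{1} + v_{8} + v_{9}  ⇒ sig = ⟨2 | 1 1 1 1⟩
  P = {6,7}:  v_{6} + v_{7} = v_{0} + v_{3} + v_{8} + v_{9}  ⇒ sig = ⟨2 | 1 1 1 1⟩
  P = {7,10}:  v_{7} + v_{10} = v_{1} + v_{2} + v_{3} + v_{9}  ⇒ sig = ⟨2 | 1 1 1 1⟩
  P = {0,10}:  v_{0} + v_{10} = 2·v_{2} + v_{9}  ⇒ sig = ⟨2 | 1 2⟩
  P = {2,8,9}:  v_{2} + v_{8} + v_{9} = 0  ⇒ sig = ⟨3 | 0⟩
  P = {2,5,9}:  v_{2} + v_{5} + v_{9} = v_{10}  ⇒ sig = ⟨3 | 1⟩
  P = {0,1,3,8,9}:  v_{0} + v_{1} + v_{3} + v_{8} + v_{9} = v_{7}  ⇒ sig = ⟨5 | 1⟩

Hence PRS(X_Σ) =
    |P|=2: 10 collections, coeffs (), (), (1), (1), (1,1), (1,1,1), (1,1,1,1), (1,1,1,1), (1,1,1,1), (1,2)
    |P|=3: 2 collections, coeffs (), (1)
    |P|=5: 1 collection, coeffs (1)


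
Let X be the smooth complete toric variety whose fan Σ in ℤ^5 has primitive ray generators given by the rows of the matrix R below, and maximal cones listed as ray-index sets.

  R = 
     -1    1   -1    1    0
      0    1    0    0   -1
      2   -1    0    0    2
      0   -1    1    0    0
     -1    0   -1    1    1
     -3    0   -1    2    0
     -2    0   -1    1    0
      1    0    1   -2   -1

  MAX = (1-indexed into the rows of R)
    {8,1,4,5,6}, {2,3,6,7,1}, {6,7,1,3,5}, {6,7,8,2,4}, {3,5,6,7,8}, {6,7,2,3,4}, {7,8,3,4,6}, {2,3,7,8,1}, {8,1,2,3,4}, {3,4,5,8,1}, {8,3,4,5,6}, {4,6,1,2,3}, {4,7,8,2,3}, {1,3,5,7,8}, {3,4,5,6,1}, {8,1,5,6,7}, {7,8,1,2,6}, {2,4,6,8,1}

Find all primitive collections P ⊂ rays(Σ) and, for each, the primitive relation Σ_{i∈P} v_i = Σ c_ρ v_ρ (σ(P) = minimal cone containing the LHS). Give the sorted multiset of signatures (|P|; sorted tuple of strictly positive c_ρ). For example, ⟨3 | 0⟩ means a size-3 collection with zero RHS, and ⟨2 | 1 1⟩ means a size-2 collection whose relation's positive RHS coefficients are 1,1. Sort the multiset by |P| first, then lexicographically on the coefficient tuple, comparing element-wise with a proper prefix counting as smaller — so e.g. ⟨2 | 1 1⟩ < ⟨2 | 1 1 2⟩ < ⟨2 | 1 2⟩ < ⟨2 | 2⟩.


The 5 primitive collections of Σ (r=8, n=5):

  P = {2,5}:  v_{2} + v_{5} = v_{1}  ⇒ sig = ⟨2 | 1⟩
  P = {1,4,7}:  v_{1} + v_{4} + v_{7} = v_{6}  ⇒ sig = ⟨3 | 1⟩
  P = {4,5,7}:  v_{4} + v_{5} + v_{7} = v_{3} + 2·v_{6} + v_{8}  ⇒ sig = ⟨3 | 1 1 2⟩
  P = {2,3,6,8}:  v_{2} + v_{3} + v_{6} + v_{8} = 0  ⇒ sig = ⟨4 | 0⟩
  P = {1,3,6,8}:  v_{1} + v_{3} + v_{6} + v_{8} = v_{5}  ⇒ sig = ⟨4 | 1⟩

so the primitive-relation signature multiset is
    |P|=2: 1 collection, coeffs (1)
    |P|=3: 2 collections, coeffs (1), (1,1,2)
    |P|=4: 2 collections, coeffs (), (1)


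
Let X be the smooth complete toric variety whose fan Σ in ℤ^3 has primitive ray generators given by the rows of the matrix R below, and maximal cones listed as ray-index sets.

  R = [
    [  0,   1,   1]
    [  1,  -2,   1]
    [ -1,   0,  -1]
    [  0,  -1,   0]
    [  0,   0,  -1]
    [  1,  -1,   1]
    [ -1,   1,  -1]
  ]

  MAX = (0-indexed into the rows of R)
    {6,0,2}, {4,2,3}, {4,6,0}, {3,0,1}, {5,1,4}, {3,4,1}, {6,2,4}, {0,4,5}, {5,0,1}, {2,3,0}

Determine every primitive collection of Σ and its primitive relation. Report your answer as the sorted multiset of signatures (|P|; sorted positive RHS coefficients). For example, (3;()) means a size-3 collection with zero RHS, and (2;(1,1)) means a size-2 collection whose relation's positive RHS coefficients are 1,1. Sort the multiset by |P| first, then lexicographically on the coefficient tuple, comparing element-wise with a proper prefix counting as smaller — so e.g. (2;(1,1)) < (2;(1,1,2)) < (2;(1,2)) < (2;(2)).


The 9 primitive collections of Σ (r=7, n=3):

  {5,6}:  v_{5} + v_{6} = 0  so sig = (2;())
  {1,6}:  v_{1} + v_{6} = v_{3}  so sig = (2;(1))
  {2,5}:  v_{2} + v_{5} = v_{3}  so sig = (2;(1))
  {3,5}:  v_{3} + v_{5} = v_{1}  so sig = (2;(1))
  {3,6}:  v_{3} + v_{6} = v_{2}  so sig = (2;(1))
  {1,2}:  v_{1} + v_{2} = 2·v_{3}  so sig = (2;(2))
  {0,3,4}:  v_{0} + v_{3} + v_{4} = 0  so sig = (3;())
  {0,1,4}:  v_{0} + v_{1} + v_{4} = v_{5}  so sig = (3;(1))
  {0,2,4}:  v_{0} + v_{2} + v_{4} = v_{6}  so sig = (3;(1))

Sorted signature multiset PRS(X):
{ (2;()),  (2;(1)) ×4,  (2;(2)),  (3;()),  (3;(1)) ×2 }


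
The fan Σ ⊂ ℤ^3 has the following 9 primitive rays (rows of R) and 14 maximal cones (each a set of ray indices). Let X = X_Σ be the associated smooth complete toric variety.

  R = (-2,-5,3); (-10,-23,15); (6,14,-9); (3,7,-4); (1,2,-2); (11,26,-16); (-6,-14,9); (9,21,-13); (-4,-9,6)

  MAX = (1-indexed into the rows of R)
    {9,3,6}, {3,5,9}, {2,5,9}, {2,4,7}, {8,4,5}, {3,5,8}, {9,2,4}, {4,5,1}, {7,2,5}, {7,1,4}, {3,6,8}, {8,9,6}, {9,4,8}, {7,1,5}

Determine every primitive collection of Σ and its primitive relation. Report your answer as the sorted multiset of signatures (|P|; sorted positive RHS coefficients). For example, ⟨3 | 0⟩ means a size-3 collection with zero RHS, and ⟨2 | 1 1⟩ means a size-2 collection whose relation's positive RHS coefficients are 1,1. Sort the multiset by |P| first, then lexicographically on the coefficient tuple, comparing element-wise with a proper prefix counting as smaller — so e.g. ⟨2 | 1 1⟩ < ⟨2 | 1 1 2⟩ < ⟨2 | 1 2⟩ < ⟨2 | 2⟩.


20 minimal non-faces of Δ(Σ) (on 9 rays):

  {3,7}:  v_{3} + v_{7} = 0  ⟹  sig = ⟨2 | 0⟩
  {1,6}:  v_{1} + v_{6} = v_{8}  ⟹  sig = ⟨2 | 1⟩
  {1,9}:  v_{1} + v_{9} = v_{7}  ⟹  sig = ⟨2 | 1⟩
  {2,3}:  v_{2} + v_{3} = v_{9}  ⟹  sig = ⟨2 | 1⟩
  {3,4}:  v_{3} + v_{4} = v_{8}  ⟹  sig = ⟨2 | 1⟩
  {7,8}:  v_{7} + v_{8} = v_{4}  ⟹  sig = ⟨2 | 1⟩
  {7,9}:  v_{7} + v_{9} = v_{2}  ⟹  sig = ⟨2 | 1⟩
  {1,3}:  v_{1} + v_{3} = v_{4} + v_{5}  ⟹  sig = ⟨2 | 1 1⟩
  {2,8}:  v_{2} + v_{8} = v_{4} + v_{9}  ⟹  sig = ⟨2 | 1 1⟩
  {6,7}:  v_{6} + v_{7} = v_{8} + v_{9}  ⟹  sig = ⟨2 | 1 1⟩
  {1,8}:  v_{1} + v_{8} = 2·v_{4} + v_{5}  ⟹  sig = ⟨2 | 1 2⟩
  {2,6}:  v_{2} + v_{6} = v_{8} + 2·v_{9}  ⟹  sig = ⟨2 | 1 2⟩
  {4,6}:  v_{4} + v_{6} = 2·v_{8} + v_{9}  ⟹  sig = ⟨2 | 1 2⟩
  {1,2}:  v_{1} + v_{2} = 2·v_{7}  ⟹  sig = ⟨2 | 2⟩
  {5,6}:  v_{5} + v_{6} = 2·v_{3}  ⟹  sig = ⟨2 | 2⟩
  {4,5,9}:  v_{4} + v_{5} + v_{9} = 0  ⟹  sig = ⟨3 | 0⟩
  {2,4,5}:  v_{2} + v_{4} + v_{5} = v_{7}  ⟹  sig = ⟨3 | 1⟩
  {3,8,9}:  v_{3} + v_{8} + v_{9} = v_{6}  ⟹  sig = ⟨3 | 1⟩
  {4,5,7}:  v_{4} + v_{5} + v_{7} = v_{1}  ⟹  sig = ⟨3 | 1⟩
  {5,8,9}:  v_{5} + v_{8} + v_{9} = v_{3}  ⟹  sig = ⟨3 | 1⟩

Signatures (|P|; sorted positive RHS coefficients), sorted:
{ ⟨2 | 0⟩,  ⟨2 | 1⟩ ×6,  ⟨2 | 1 1⟩ ×3,  ⟨2 | 1 2⟩ ×3,  ⟨2 | 2⟩ ×2,  ⟨3 | 0⟩,  ⟨3 | 1⟩ ×4 }


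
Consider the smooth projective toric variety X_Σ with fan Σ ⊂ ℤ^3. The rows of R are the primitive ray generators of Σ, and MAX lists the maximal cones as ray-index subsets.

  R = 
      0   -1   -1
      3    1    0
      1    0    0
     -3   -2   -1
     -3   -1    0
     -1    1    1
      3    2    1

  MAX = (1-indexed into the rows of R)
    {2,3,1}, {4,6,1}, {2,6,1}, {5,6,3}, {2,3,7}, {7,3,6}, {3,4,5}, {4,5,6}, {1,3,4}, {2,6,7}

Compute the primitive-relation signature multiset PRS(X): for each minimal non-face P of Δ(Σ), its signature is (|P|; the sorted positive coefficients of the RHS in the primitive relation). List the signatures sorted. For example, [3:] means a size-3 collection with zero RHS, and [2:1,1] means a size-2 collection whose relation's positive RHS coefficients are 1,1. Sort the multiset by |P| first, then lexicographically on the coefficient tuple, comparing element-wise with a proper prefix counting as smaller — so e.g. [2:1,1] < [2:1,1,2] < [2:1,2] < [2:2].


|primitive collections| = 9. Relations:

  P = {2,5}:  v_{2} + v_{5} = 0  so sig = [2:]
  P = {4,7}:  v_{4} + v_{7} = 0  so sig = [2:]
  P = {1,5}:  v_{1} + v_{5} = v_{4}  so sig = [2:1]
  P = {1,7}:  v_{1} + v_{7} = v_{2}  so sig = [2:1]
  P = {2,4}:  v_{2} + v_{4} = v_{1}  so sig = [2:1]
  P = {5,7}:  v_{5} + v_{7} = v_{3} + v_{6}  so sig = [2:1,1]
  P = {1,3,6}:  v_{1} + v_{3} + v_{6} = 0  so sig = [3:]
  P = {2,3,6}:  v_{2} + v_{3} + v_{6} = v_{7}  so sig = [3:1]
  P = {3,4,6}:  v_{3} + v_{4} + v_{6} = v_{5}  so sig = [3:1]

so the primitive-relation signature multiset is
    [2:]
    [2:]
    [2:1]
    [2:1]
    [2:1]
    [2:1,1]
    [3:]
    [3:1]
    [3:1]


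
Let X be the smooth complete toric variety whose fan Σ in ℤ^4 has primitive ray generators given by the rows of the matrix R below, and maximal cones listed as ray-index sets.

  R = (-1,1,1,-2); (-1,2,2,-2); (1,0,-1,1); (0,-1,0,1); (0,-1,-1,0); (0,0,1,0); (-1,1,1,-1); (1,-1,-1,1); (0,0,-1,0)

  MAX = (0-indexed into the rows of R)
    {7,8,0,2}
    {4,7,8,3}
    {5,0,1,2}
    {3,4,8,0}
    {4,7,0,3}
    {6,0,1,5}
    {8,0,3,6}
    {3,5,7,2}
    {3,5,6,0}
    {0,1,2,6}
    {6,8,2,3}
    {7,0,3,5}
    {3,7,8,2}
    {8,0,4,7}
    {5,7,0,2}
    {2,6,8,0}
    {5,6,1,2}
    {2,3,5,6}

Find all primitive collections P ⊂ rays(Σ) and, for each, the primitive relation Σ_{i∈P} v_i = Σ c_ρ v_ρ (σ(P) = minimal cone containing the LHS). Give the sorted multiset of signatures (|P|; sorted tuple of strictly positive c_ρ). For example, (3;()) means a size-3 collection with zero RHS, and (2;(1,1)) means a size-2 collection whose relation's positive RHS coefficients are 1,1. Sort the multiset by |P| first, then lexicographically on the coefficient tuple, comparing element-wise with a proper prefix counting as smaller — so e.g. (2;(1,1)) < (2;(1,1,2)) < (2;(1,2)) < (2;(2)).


Δ(Σ) — 9 vertices, 12 min non-faces:

  P={5,8}:  v_{5} + v_{8} = 0  ⇒ sig = (2;())
  P={6,7}:  v_{6} + v_{7} = 0  ⇒ sig = (2;())
  P={1,4}:  v_{1} + v_{4} = v_{0}  ⇒ sig = (2;(1))
  P={1,3}:  v_{1} + v_{3} = v_{5} + v_{6}  ⇒ sig = (2;(1,1))
  P={2,4}:  v_{2} + v_{4} = v_{7} + v_{8}  ⇒ sig = (2;(1,1))
  P={1,7}:  v_{1} + v_{7} = v_{0} + v_{2} + v_{5}  ⇒ sig = (2;(1,1,1))
  P={1,8}:  v_{1} + v_{8} = v_{0} + v_{2} + v_{6}  ⇒ sig = (2;(1,1,1))
  P={4,5}:  v_{4} + v_{5} = v_{0} + v_{3} + v_{7}  ⇒ sig = (2;(1,1,1))
  P={4,6}:  v_{4} + v_{6} = v_{0} + v_{3} + v_{8}  ⇒ sig = (2;(1,1,1))
  P={0,2,3}:  v_{0} + v_{2} + v_{3} = 0  ⇒ sig = (3;())
  P={0,2,5,6}:  v_{0} + v_{2} + v_{5} + v_{6} = v_{1}  ⇒ sig = (4;(1))
  P={0,3,7,8}:  v_{0} + v_{3} + v_{7} + v_{8} = v_{4}  ⇒ sig = (4;(1))

Hence PRS(X_Σ) =
    (2;())
    (2;())
    (2;(1))
    (2;(1,1))
    (2;(1,1))
    (2;(1,1,1))
    (2;(1,1,1))
    (2;(1,1,1))
    (2;(1,1,1))
    (3;())
    (4;(1))
    (4;(1))


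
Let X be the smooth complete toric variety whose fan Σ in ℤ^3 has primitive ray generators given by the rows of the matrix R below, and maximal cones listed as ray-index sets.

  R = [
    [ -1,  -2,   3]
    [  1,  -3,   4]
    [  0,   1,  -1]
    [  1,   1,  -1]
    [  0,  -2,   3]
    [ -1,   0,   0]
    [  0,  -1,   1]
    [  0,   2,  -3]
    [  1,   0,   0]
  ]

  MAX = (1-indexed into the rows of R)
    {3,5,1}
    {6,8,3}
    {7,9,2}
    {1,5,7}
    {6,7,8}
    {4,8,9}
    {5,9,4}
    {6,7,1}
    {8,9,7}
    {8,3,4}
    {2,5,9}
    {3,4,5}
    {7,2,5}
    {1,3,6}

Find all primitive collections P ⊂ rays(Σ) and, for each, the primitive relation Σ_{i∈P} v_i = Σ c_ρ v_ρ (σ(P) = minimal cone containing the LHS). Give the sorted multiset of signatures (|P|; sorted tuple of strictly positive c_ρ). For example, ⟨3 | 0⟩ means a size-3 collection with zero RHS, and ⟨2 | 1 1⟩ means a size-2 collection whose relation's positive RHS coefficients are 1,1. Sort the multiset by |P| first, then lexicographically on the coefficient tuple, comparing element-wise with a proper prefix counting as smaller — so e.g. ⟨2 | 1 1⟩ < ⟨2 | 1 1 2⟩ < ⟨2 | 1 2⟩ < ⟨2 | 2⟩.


16 collections generate NE(X_Σ); each relation:

  P = {3,7}:  v_{3} + v_{7} = 0  ⟹  sig = ⟨2 | 0⟩
  P = {5,8}:  v_{5} + v_{8} = 0  ⟹  sig = ⟨2 | 0⟩
  P = {6,9}:  v_{6} + v_{9} = 0  ⟹  sig = ⟨2 | 0⟩
  P = {1,8}:  v_{1} + v_{8} = v_{6}  ⟹  sig = ⟨2 | 1⟩
  P = {1,9}:  v_{1} + v_{9} = v_{5}  ⟹  sig = ⟨2 | 1⟩
  P = {3,9}:  v_{3} + v_{9} = v_{4}  ⟹  sig = ⟨2 | 1⟩
  P = {4,6}:  v_{4} + v_{6} = v_{3}  ⟹  sig = ⟨2 | 1⟩
  P = {4,7}:  v_{4} + v_{7} = v_{9}  ⟹  sig = ⟨2 | 1⟩
  P = {5,6}:  v_{5} + v_{6} = v_{1}  ⟹  sig = ⟨2 | 1⟩
  P = {1,4}:  v_{1} + v_{4} = v_{3} + v_{5}  ⟹  sig = ⟨2 | 1 1⟩
  P = {2,3}:  v_{2} + v_{3} = v_{5} + v_{9}  ⟹  sig = ⟨2 | 1 1⟩
  P = {2,6}:  v_{2} + v_{6} = v_{5} + v_{7}  ⟹  sig = ⟨2 | 1 1⟩
  P = {2,8}:  v_{2} + v_{8} = v_{7} + v_{9}  ⟹  sig = ⟨2 | 1 1⟩
  P = {1,2}:  v_{1} + v_{2} = 2·v_{5} + v_{7}  ⟹  sig = ⟨2 | 1 2⟩
  P = {2,4}:  v_{2} + v_{4} = v_{5} + 2·v_{9}  ⟹  sig = ⟨2 | 1 2⟩
  P = {5,7,9}:  v_{5} + v_{7} + v_{9} = v_{2}  ⟹  sig = ⟨3 | 1⟩

Signatures (|P|; sorted positive RHS coefficients), sorted:
    |P|=2: 15 collections, coeffs (), (), (), (1), (1), (1), (1), (1), (1), (1,1), (1,1), (1,1), (1,1), (1,2), (1,2)
    |P|=3: 1 collection, coeffs (1)


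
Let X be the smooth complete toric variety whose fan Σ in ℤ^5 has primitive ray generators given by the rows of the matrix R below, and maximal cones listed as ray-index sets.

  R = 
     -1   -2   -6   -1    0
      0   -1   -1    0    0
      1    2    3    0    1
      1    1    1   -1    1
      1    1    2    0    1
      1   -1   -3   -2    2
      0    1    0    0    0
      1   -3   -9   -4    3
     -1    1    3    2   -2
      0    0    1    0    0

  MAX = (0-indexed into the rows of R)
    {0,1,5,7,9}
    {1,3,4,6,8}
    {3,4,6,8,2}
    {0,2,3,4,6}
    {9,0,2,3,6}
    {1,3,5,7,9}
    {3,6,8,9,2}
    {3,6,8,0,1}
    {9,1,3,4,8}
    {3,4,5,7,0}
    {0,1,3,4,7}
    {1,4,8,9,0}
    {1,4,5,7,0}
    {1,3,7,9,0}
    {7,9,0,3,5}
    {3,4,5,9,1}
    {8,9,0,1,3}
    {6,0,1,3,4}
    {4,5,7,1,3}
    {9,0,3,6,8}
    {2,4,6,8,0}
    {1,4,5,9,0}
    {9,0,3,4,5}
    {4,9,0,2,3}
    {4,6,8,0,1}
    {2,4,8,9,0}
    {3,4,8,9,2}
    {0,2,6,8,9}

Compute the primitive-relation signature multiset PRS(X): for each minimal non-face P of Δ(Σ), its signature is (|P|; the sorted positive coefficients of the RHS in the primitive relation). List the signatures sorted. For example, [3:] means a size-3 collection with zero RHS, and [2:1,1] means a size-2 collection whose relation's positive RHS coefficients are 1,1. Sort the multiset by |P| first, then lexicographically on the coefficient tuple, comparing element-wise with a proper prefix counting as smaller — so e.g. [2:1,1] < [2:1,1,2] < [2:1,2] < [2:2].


Σ has 14 primitive collections:

  • {5,8}:  v_{5} + v_{8} = 0  so sig = [2:]
  • {1,2}:  v_{1} + v_{2} = v_{4}  so sig = [2:1]
  • {5,6}:  v_{5} + v_{6} = v_{0} + v_{3} + v_{4}  so sig = [2:1,1,1]
  • {7,8}:  v_{7} + v_{8} = v_{0} + v_{1} + v_{3}  so sig = [2:1,1,1]
  • {2,7}:  v_{2} + v_{7} = v_{0} + v_{3} + v_{4} + v_{5}  so sig = [2:1,1,1,1]
  • {2,5}:  v_{2} + v_{5} = v_{0} + v_{3} + 2·v_{4} + v_{9}  so sig = [2:1,1,1,2]
  • {6,7}:  v_{6} + v_{7} = 2·v_{0} + v_{1} + 2·v_{3} + v_{4}  so sig = [2:1,1,2,2]
  • {1,6,9}:  v_{1} + v_{6} + v_{9} = 0  so sig = [3:]
  • {4,6,9}:  v_{4} + v_{6} + v_{9} = v_{2}  so sig = [3:1]
  • {4,7,9}:  v_{4} + v_{7} + v_{9} = 2·v_{5}  so sig = [3:2]
  • {0,1,3,5}:  v_{0} + v_{1} + v_{3} + v_{5} = v_{7}  so sig = [4:1]
  • {0,3,4,8}:  v_{0} + v_{3} + v_{4} + v_{8} = v_{6}  so sig = [4:1]
  • {0,2,3,8}:  v_{0} + v_{2} + v_{3} + v_{8} = 2·v_{6} + v_{9}  so sig = [4:1,2]
  • {0,1,3,4,9}:  v_{0} + v_{1} + v_{3} + v_{4} + v_{9} = v_{5}  so sig = [5:1]

Sorted signature multiset PRS(X):
    [2:]
    [2:1]
    [2:1,1,1]
    [2:1,1,1]
    [2:1,1,1,1]
    [2:1,1,1,2]
    [2:1,1,2,2]
    [3:]
    [3:1]
    [3:2]
    [4:1]
    [4:1]
    [4:1,2]
    [5:1]


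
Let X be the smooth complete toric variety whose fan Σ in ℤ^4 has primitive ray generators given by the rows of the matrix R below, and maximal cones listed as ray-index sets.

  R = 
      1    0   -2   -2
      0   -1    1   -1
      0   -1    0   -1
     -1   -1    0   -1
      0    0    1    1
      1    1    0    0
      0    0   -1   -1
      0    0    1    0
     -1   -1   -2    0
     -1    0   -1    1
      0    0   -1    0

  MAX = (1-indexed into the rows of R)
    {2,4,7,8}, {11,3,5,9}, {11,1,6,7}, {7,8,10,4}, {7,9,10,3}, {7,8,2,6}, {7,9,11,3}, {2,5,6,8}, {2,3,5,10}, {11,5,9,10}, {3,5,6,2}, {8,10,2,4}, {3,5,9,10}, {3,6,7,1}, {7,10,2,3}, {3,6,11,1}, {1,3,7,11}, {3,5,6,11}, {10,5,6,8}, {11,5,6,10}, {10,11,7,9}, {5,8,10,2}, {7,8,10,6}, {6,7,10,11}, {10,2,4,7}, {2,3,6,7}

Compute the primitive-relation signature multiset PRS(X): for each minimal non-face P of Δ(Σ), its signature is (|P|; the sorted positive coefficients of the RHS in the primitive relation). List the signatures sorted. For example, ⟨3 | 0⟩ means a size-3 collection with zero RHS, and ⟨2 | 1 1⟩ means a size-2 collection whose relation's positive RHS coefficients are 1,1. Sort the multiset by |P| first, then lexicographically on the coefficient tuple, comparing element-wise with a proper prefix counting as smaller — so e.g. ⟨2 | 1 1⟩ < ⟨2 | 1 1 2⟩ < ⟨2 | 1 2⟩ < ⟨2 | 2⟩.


Primitive collections (23):

  P={5,7}:  v_{5} + v_{7} = 0  ⟹  sig = ⟨2 | 0⟩
  P={8,11}:  v_{8} + v_{11} = 0  ⟹  sig = ⟨2 | 0⟩
  P={2,11}:  v_{2} + v_{11} = v_{3}  ⟹  sig = ⟨2 | 1⟩
  P={3,8}:  v_{3} + v_{8} = v_{2}  ⟹  sig = ⟨2 | 1⟩
  P={4,6}:  v_{4} + v_{6} = v_{7} + v_{8}  ⟹  sig = ⟨2 | 1 1⟩
  P={8,9}:  v_{8} + v_{9} = v_{3} + v_{10}  ⟹  sig = ⟨2 | 1 1⟩
  P={1,5}:  v_{1} + v_{5} = v_{3} + v_{6} + v_{11}  ⟹  sig = ⟨2 | 1 1 1⟩
  P={1,8}:  v_{1} + v_{8} = v_{3} + v_{6} + v_{7}  ⟹  sig = ⟨2 | 1 1 1⟩
  P={4,5}:  v_{4} + v_{5} = v_{2} + v_{8} + v_{10}  ⟹  sig = ⟨2 | 1 1 1⟩
  P={4,11}:  v_{4} + v_{11} = v_{2} + v_{7} + v_{10}  ⟹  sig = ⟨2 | 1 1 1⟩
  P={4,9}:  v_{4} + v_{9} = v_{2} + v_{3} + v_{7} + 2·v_{10}  ⟹  sig = ⟨2 | 1 1 1 2⟩
  P={1,2}:  v_{1} + v_{2} = 2·v_{3} + v_{6} + v_{7}  ⟹  sig = ⟨2 | 1 1 2⟩
  P={3,4}:  v_{3} + v_{4} = 2·v_{2} + v_{7} + v_{10}  ⟹  sig = ⟨2 | 1 1 2⟩
  P={1,9}:  v_{1} + v_{9} = v_{3} + v_{7} + 3·v_{11}  ⟹  sig = ⟨2 | 1 1 3⟩
  P={1,4}:  v_{1} + v_{4} = v_{3} + 2·v_{7}  ⟹  sig = ⟨2 | 1 2⟩
  P={1,10}:  v_{1} + v_{10} = v_{7} + 2·v_{11}  ⟹  sig = ⟨2 | 1 2⟩
  P={2,9}:  v_{2} + v_{9} = 2·v_{3} + v_{10}  ⟹  sig = ⟨2 | 1 2⟩
  P={6,9}:  v_{6} + v_{9} = 2·v_{11}  ⟹  sig = ⟨2 | 2⟩
  P={2,6,10}:  v_{2} + v_{6} + v_{10} = 0  ⟹  sig = ⟨3 | 0⟩
  P={3,6,10}:  v_{3} + v_{6} + v_{10} = v_{11}  ⟹  sig = ⟨3 | 1⟩
  P={3,10,11}:  v_{3} + v_{10} + v_{11} = v_{9}  ⟹  sig = ⟨3 | 1⟩
  P={2,7,8,10}:  v_{2} + v_{7} + v_{8} + v_{10} = v_{4}  ⟹  sig = ⟨4 | 1⟩
  P={3,6,7,11}:  v_{3} + v_{6} + v_{7} + v_{11} = v_{1}  ⟹  sig = ⟨4 | 1⟩

Hence PRS(X_Σ) =
[⟨2 | 0⟩, ⟨2 | 0⟩, ⟨2 | 1⟩, ⟨2 | 1⟩, ⟨2 | 1 1⟩, ⟨2 | 1 1⟩, ⟨2 | 1 1 1⟩, ⟨2 | 1 1 1⟩, ⟨2 | 1 1 1⟩, ⟨2 | 1 1 1⟩, ⟨2 | 1 1 1 2⟩, ⟨2 | 1 1 2⟩, ⟨2 | 1 1 2⟩, ⟨2 | 1 1 3⟩, ⟨2 | 1 2⟩, ⟨2 | 1 2⟩, ⟨2 | 1 2⟩, ⟨2 | 2⟩, ⟨3 | 0⟩, ⟨3 | 1⟩, ⟨3 | 1⟩, ⟨4 | 1⟩, ⟨4 | 1⟩]


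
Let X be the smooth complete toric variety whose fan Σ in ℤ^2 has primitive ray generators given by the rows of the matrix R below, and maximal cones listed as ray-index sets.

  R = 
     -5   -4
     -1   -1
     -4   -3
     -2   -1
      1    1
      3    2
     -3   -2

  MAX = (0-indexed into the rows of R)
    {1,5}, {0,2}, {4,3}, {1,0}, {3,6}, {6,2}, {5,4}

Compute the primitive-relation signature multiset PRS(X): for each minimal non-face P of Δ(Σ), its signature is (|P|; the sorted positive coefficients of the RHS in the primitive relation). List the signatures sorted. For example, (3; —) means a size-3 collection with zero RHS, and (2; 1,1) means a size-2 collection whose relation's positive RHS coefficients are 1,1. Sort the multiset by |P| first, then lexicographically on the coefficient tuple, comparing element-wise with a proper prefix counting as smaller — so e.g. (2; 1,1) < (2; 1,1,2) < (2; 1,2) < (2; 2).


Primitive collections (14):

  {1,4}:  v_{1} + v_{4} = 0  →  sig = (2; —)
  {5,6}:  v_{5} + v_{6} = 0  →  sig = (2; —)
  {0,4}:  v_{0} + v_{4} = v_{2}  →  sig = (2; 1)
  {1,2}:  v_{1} + v_{2} = v_{0}  →  sig = (2; 1)
  {1,3}:  v_{1} + v_{3} = v_{6}  →  sig = (2; 1)
  {1,6}:  v_{1} + v_{6} = v_{2}  →  sig = (2; 1)
  {2,4}:  v_{2} + v_{4} = v_{6}  →  sig = (2; 1)
  {2,5}:  v_{2} + v_{5} = v_{1}  →  sig = (2; 1)
  {3,5}:  v_{3} + v_{5} = v_{4}  →  sig = (2; 1)
  {4,6}:  v_{4} + v_{6} = v_{3}  →  sig = (2; 1)
  {0,3}:  v_{0} + v_{3} = v_{2} + v_{6}  →  sig = (2; 1,1)
  {0,5}:  v_{0} + v_{5} = 2·v_{1}  →  sig = (2; 2)
  {0,6}:  v_{0} + v_{6} = 2·v_{2}  →  sig = (2; 2)
  {2,3}:  v_{2} + v_{3} = 2·v_{6}  →  sig = (2; 2)

Sorted signature multiset PRS(X):
{ (2; —) ×2,  (2; 1) ×8,  (2; 1,1),  (2; 2) ×3 }


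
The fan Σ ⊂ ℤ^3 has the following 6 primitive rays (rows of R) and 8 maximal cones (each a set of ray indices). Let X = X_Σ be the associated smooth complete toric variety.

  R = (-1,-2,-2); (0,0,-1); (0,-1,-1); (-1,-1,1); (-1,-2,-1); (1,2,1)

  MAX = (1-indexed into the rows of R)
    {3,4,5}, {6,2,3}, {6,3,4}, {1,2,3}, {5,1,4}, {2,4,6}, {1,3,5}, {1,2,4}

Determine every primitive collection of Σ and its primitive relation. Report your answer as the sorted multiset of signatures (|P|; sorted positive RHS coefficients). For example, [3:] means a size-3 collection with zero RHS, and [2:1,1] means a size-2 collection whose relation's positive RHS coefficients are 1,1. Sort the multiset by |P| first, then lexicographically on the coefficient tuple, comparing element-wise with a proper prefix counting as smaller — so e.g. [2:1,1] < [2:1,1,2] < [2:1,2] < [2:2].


The 5 primitive collections of Σ (r=6, n=3):

  P={5,6}:  v_{5} + v_{6} = 0  →  sig = [2:]
  P={1,6}:  v_{1} + v_{6} = v_{2}  →  sig = [2:1]
  P={2,5}:  v_{2} + v_{5} = v_{1}  →  sig = [2:1]
  P={2,3,4}:  v_{2} + v_{3} + v_{4} = v_{5}  →  sig = [3:1]
  P={1,3,4}:  v_{1} + v_{3} + v_{4} = 2·v_{5}  →  sig = [3:2]

Sorted signature multiset PRS(X):
[[2:], [2:1], [2:1], [3:1], [3:2]]


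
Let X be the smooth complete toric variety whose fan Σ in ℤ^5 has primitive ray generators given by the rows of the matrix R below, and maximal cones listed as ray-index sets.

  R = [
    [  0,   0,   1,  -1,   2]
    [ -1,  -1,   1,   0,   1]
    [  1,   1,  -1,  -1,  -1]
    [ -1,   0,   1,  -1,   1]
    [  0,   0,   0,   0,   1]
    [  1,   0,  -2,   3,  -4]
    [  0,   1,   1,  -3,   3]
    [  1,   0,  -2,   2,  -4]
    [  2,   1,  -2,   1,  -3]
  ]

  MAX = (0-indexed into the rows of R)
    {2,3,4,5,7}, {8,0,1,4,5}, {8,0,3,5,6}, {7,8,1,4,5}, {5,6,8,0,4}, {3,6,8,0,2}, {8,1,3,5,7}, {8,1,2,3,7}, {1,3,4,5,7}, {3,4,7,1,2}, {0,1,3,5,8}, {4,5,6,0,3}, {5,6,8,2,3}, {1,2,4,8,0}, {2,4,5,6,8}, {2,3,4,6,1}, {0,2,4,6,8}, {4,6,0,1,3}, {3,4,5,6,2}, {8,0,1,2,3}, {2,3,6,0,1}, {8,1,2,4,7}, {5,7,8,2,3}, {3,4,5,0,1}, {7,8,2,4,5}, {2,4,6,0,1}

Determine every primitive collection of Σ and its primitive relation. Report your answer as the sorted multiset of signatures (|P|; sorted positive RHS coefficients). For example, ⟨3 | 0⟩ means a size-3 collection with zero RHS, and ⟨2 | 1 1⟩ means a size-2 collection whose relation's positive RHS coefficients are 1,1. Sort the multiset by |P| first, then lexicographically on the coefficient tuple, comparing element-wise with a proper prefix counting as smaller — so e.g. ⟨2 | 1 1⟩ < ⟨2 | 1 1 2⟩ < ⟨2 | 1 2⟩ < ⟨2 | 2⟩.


The 8 primitive collections of Σ (r=9, n=5):

  {6,7}:  v_{6} + v_{7} = v_{2} ; sig = ⟨2 | 1⟩
  {0,7}:  v_{0} + v_{7} = v_{1} + v_{8} ; sig = ⟨2 | 1 1⟩
  {1,5,6}:  v_{1} + v_{5} + v_{6} = 0 ; sig = ⟨3 | 0⟩
  {0,2,5}:  v_{0} + v_{2} + v_{5} = v_{8} ; sig = ⟨3 | 1⟩
  {1,2,5}:  v_{1} + v_{2} + v_{5} = v_{7} ; sig = ⟨3 | 1⟩
  {1,6,8}:  v_{1} + v_{6} + v_{8} = v_{0} + v_{2} ; sig = ⟨3 | 1 1⟩
  {3,4,8}:  v_{3} + v_{4} + v_{8} = v_{5} + v_{6} ; sig = ⟨3 | 1 1⟩
  {0,2,3,4}:  v_{0} + v_{2} + v_{3} + v_{4} = v_{6} ; sig = ⟨4 | 1⟩

so the primitive-relation signature multiset is
    ⟨2 | 1⟩
    ⟨2 | 1 1⟩
    ⟨3 | 0⟩
    ⟨3 | 1⟩
    ⟨3 | 1⟩
    ⟨3 | 1 1⟩
    ⟨3 | 1 1⟩
    ⟨4 | 1⟩


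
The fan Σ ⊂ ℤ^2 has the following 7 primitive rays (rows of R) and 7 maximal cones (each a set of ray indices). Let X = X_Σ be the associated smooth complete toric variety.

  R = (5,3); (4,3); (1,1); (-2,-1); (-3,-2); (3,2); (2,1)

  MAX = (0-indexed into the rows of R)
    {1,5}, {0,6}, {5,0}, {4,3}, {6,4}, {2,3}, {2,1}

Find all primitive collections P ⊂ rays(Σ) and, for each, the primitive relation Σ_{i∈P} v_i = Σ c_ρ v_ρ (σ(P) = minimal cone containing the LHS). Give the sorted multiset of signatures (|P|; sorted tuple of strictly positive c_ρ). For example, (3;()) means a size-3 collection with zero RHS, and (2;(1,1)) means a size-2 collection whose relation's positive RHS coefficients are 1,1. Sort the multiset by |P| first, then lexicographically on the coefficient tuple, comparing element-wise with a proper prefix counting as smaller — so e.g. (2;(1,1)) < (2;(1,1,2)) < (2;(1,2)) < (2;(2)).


Δ(Σ) — 7 vertices, 14 min non-faces:

  {3,6}:  v_{3} + v_{6} = 0  ⟹  sig = (2;())
  {4,5}:  v_{4} + v_{5} = 0  ⟹  sig = (2;())
  {0,3}:  v_{0} + v_{3} = v_{5}  ⟹  sig = (2;(1))
  {0,4}:  v_{0} + v_{4} = v_{6}  ⟹  sig = (2;(1))
  {1,4}:  v_{1} + v_{4} = v_{2}  ⟹  sig = (2;(1))
  {2,4}:  v_{2} + v_{4} = v_{3}  ⟹  sig = (2;(1))
  {2,5}:  v_{2} + v_{5} = v_{1}  ⟹  sig = (2;(1))
  {2,6}:  v_{2} + v_{6} = v_{5}  ⟹  sig = (2;(1))
  {3,5}:  v_{3} + v_{5} = v_{2}  ⟹  sig = (2;(1))
  {5,6}:  v_{5} + v_{6} = v_{0}  ⟹  sig = (2;(1))
  {0,2}:  v_{0} + v_{2} = 2·v_{5}  ⟹  sig = (2;(2))
  {1,3}:  v_{1} + v_{3} = 2·v_{2}  ⟹  sig = (2;(2))
  {1,6}:  v_{1} + v_{6} = 2·v_{5}  ⟹  sig = (2;(2))
  {0,1}:  v_{0} + v_{1} = 3·v_{5}  ⟹  sig = (2;(3))

Sorted signature multiset PRS(X):
{ (2;()) ×2,  (2;(1)) ×8,  (2;(2)) ×3,  (2;(3)) }
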